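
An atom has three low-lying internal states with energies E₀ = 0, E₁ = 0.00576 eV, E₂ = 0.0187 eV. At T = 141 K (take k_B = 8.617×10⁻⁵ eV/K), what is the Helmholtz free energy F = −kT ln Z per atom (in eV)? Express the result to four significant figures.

k_BT = 8.617×10⁻⁵ × 141 K = 0.0121500 eV.
Eᵢ/kT = 0, 0.474074, 1.53909.
Z = Σ e^(−Eᵢ/kT) = e^(−0) + e^(−0.474074) + e^(−1.53909) = 1.00000 + 0.622461 + 0.214576 = 1.83704.
F = −kT ln Z = −0.0121500 × ln(1.83704) = −0.0121500 × 0.608156 = -0.007389 eV.

-0.007389 eV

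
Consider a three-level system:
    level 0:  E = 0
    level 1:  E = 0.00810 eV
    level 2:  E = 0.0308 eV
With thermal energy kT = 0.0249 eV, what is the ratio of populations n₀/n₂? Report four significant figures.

3.445

n₀/n₂ = exp[−(E₀−E₂)/kT] = exp(−(-0.0308 eV)/(0.0249 eV)) = exp(1.23695) = 3.445.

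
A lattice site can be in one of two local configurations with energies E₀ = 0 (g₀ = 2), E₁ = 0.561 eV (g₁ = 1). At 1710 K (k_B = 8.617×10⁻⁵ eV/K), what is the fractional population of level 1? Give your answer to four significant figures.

0.01098

k_BT = 8.617×10⁻⁵ × 1710 K = 0.147351 eV.
Eᵢ/kT = 0, 3.80724.
Z = Σ gᵢe^(−Eᵢ/kT) = 2·e^(−0) + 1·e^(−3.80724) = 2.00000 + 0.0222094 = 2.02221.
P₁ = g₁ e^(−E₁/kT) / Z = 0.0222094/2.02221 = 0.01098.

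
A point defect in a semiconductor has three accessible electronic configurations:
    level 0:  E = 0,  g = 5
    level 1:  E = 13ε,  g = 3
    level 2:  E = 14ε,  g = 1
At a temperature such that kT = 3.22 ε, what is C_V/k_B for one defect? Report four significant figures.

Eᵢ/kT = 0, 4.03727, 4.34783.
Z = Σ gᵢe^(−Eᵢ/kT) = 5·e^(−0) + 3·e^(−4.03727) + 1·e^(−4.34783) = 5.00000 + 0.0529367 + 0.0129349 = 5.06587.
⟨E⟩ = 0.171593 ε, ⟨E²⟩ = 2.26645 ε².
C_V/k_B = (⟨E²⟩ − ⟨E⟩²)/(kT)² = (2.26645 − 0.0294442)/10.3684 = 0.2158.

0.2158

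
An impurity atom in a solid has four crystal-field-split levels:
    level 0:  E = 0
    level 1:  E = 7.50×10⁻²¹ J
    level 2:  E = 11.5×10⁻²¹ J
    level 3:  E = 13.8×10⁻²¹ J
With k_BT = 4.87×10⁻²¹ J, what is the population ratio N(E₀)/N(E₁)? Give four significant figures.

n₀/n₁ = exp[−(E₀−E₁)/kT] = exp(−(-7.50 ×10⁻²¹ J)/(4.87 ×10⁻²¹ J)) = exp(1.54004) = 4.665.

4.665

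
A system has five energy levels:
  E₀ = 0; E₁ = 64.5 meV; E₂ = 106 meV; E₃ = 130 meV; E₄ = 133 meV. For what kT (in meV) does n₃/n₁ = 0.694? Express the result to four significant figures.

n₃/n₁ = exp[−(E₃−E₁)/kT] = 0.694.
⇒ (E₃−E₁)/kT = ln(1/0.694) = ln(1.44092) = 0.365282.
kT = 65.5 meV / 0.365282 = 179.3 meV.

179.3 meV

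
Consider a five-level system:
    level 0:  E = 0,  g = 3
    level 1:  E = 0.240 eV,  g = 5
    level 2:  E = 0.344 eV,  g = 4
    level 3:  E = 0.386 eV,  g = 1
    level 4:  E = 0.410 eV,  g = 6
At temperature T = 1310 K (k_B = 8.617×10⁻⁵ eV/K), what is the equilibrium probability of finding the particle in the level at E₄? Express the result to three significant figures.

k_BT = 8.617×10⁻⁵ × 1310 K = 0.11288 eV.
Eᵢ/kT = 0, 2.1262, 3.0475, 3.4196, 3.6322.
Z = Σ gᵢe^(−Eᵢ/kT) = 3·e^(−0) + 5·e^(−2.1262) + 4·e^(−3.0475) + 1·e^(−3.4196) + 6·e^(−3.6322) = 3.0000 + 0.59645 + 0.18991 + 0.032726 + 0.15875 = 3.9778.
P₄ = g₄ e^(−E₄/kT) / Z = 0.15875/3.9778 = 0.0399.

0.0399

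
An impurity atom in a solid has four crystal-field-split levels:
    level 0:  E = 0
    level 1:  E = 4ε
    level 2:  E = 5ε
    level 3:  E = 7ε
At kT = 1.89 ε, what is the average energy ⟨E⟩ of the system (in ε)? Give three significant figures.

Eᵢ/kT = 0, 2.1164, 2.6455, 3.7037.
Z = Σ e^(−Eᵢ/kT) = e^(−0) + e^(−2.1164) + e^(−2.6455) + e^(−3.7037) = 1.0000 + 0.12046 + 0.070970 + 0.024632 = 1.2161.
⟨E⟩ = Σ Eᵢ e^(−Eᵢ/kT) / Z = (0·1.0000 + 4·0.12046 + 5·0.070970 + 7·0.024632) / 1.2161 = 0.830 ε.

0.830 ε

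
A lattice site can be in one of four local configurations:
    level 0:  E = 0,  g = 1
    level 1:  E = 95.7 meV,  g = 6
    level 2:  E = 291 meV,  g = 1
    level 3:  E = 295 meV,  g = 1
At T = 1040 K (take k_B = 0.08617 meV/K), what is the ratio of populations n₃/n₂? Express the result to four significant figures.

0.9563

k_BT = 0.08617 × 1040 K = 89.6168 meV.
n₃/n₂ = (g₃/g₂) exp[−(E₃−E₂)/kT] = (1/1) × exp(−(4 meV)/(89.6168 meV)) = (1/1) × exp(-0.0446345) = 0.9563.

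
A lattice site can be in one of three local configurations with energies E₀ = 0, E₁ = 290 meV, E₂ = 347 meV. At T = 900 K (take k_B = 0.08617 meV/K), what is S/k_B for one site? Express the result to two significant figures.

k_BT = 0.08617 × 900 K = 77.55 meV.
Eᵢ/kT = 0, 3.740, 4.475.
Z = Σ e^(−Eᵢ/kT) = e^(−0) + e^(−3.740) + e^(−4.475) = 1.000 + 0.02375 + 0.01139 = 1.035.
⟨E⟩ = Σ EᵢPᵢ = 10.47 meV.
S/k_B = ln Z + ⟨E⟩/kT = ln(1.035) + 10.47/77.55 = 0.03440 + 0.1350 = 0.17.

0.17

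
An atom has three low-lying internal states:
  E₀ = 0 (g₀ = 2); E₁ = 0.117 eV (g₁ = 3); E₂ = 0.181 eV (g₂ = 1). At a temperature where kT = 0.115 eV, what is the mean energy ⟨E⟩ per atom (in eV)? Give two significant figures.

0.050 eV

Eᵢ/kT = 0, 1.017, 1.574.
Z = Σ gᵢe^(−Eᵢ/kT) = 2·e^(−0) + 3·e^(−1.017) + 1·e^(−1.574) = 2.000 + 1.085 + 0.2072 = 3.292.
⟨E⟩ = Σ Eᵢ gᵢe^(−Eᵢ/kT) / Z = (0·2.000 + 0.117·1.085 + 0.181·0.2072) / 3.292 = 0.050 eV.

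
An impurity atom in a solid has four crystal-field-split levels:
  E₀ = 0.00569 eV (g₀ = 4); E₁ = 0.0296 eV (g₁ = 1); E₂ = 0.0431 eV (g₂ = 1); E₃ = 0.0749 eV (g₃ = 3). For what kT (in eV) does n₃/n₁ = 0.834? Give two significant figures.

0.035 eV

n₃/n₁ = (g₃/g₁) exp[−(E₃−E₁)/kT] = 0.834.
⇒ (E₃−E₁)/kT = ln((3/1)/0.834) = ln(3.597) = 1.280.
kT = 0.0453 eV / 1.280 = 0.035 eV.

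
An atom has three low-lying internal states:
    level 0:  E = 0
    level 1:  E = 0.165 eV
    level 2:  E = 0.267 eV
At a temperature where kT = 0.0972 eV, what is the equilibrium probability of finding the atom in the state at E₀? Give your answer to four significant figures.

Eᵢ/kT = 0, 1.69753, 2.74691.
Z = Σ e^(−Eᵢ/kT) = e^(−0) + e^(−1.69753) + e^(−2.74691) = 1.00000 + 0.183135 + 0.0641257 = 1.24726.
P₀ = e^(−E₀/kT) / Z = 1.00000/1.24726 = 0.8018.

0.8018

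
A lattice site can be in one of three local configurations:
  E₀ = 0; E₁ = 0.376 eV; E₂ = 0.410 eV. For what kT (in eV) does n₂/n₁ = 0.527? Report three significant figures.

n₂/n₁ = exp[−(E₂−E₁)/kT] = 0.527.
⇒ (E₂−E₁)/kT = ln(1/0.527) = ln(1.8975) = 0.64054.
kT = 0.034 eV / 0.64054 = 0.0531 eV.

0.0531 eV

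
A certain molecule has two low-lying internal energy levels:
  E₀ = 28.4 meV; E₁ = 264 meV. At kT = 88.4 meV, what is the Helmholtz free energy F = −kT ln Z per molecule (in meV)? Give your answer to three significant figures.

22.5 meV

Eᵢ/kT = 0.32127, 2.9864.
Z = Σ e^(−Eᵢ/kT) = e^(−0.32127) + e^(−2.9864) = 0.72523 + 0.050469 = 0.77570.
F = −kT ln Z = −88.4 × ln(0.77570) = −88.4 × -0.25399 = 22.5 meV.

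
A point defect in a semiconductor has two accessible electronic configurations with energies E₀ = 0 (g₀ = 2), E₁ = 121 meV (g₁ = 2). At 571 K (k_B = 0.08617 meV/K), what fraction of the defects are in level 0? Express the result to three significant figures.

0.921

k_BT = 0.08617 × 571 K = 49.203 meV.
Eᵢ/kT = 0, 2.4592.
Z = Σ gᵢe^(−Eᵢ/kT) = 2·e^(−0) + 2·e^(−2.4592) = 2.0000 + 0.17101 = 2.1710.
P₀ = g₀ e^(−E₀/kT) / Z = 2.0000/2.1710 = 0.921.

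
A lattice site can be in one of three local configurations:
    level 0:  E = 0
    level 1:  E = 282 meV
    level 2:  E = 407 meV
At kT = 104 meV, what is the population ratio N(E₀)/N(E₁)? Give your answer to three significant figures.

n₀/n₁ = exp[−(E₀−E₁)/kT] = exp(−(-282 meV)/(104 meV)) = exp(2.7115) = 15.1.

15.1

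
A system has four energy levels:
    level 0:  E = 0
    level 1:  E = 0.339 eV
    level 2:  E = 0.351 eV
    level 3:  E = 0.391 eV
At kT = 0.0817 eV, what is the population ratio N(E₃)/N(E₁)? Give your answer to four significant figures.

0.5292

n₃/n₁ = exp[−(E₃−E₁)/kT] = exp(−(0.052 eV)/(0.0817 eV)) = exp(-0.636475) = 0.5292.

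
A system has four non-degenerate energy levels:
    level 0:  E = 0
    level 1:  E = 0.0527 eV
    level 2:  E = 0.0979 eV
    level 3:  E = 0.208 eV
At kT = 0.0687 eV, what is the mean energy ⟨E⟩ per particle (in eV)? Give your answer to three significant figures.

0.0331 eV

Eᵢ/kT = 0, 0.76710, 1.4250, 3.0277.
Z = Σ e^(−Eᵢ/kT) = e^(−0) + e^(−0.76710) + e^(−1.4250) + e^(−3.0277) = 1.0000 + 0.46436 + 0.24051 + 0.048427 = 1.7533.
⟨E⟩ = Σ Eᵢ e^(−Eᵢ/kT) / Z = (0·1.0000 + 0.0527·0.46436 + 0.0979·0.24051 + 0.208·0.048427) / 1.7533 = 0.0331 eV.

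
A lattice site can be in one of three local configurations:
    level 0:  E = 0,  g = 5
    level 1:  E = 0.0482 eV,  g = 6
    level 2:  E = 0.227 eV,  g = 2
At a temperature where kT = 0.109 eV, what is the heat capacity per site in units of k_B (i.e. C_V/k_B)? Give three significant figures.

Eᵢ/kT = 0, 0.44220, 2.0826.
Z = Σ gᵢe^(−Eᵢ/kT) = 5·e^(−0) + 6·e^(−0.44220) + 2·e^(−2.0826) = 5.0000 + 3.8557 + 0.24921 = 9.1049.
⟨E⟩ = 0.026625 eV, ⟨E²⟩ = 0.0023942 eV².
C_V/k_B = (⟨E²⟩ − ⟨E⟩²)/(kT)² = (0.0023942 − 0.00070889)/0.011881 = 0.142.

0.142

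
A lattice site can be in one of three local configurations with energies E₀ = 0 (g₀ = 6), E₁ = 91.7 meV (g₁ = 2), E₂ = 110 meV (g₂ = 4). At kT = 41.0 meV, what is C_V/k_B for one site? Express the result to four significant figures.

Eᵢ/kT = 0, 2.23659, 2.68293.
Z = Σ gᵢe^(−Eᵢ/kT) = 6·e^(−0) + 2·e^(−2.23659) + 4·e^(−2.68293) = 6.00000 + 0.213644 + 0.273450 = 6.48709.
⟨E⟩ = 7.65685 meV, ⟨E²⟩ = 786.987 meV².
C_V/k_B = (⟨E²⟩ − ⟨E⟩²)/(kT)² = (786.987 − 58.6274)/1681.00 = 0.4333.

0.4333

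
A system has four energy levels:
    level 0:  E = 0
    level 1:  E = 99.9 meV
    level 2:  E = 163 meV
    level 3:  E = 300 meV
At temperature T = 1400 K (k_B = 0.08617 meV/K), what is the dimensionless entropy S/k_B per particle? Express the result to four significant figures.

1.092

k_BT = 0.08617 × 1400 K = 120.638 meV.
Eᵢ/kT = 0, 0.828097, 1.35115, 2.48678.
Z = Σ e^(−Eᵢ/kT) = e^(−0) + e^(−0.828097) + e^(−1.35115) + e^(−2.48678) = 1.00000 + 0.436880 + 0.258942 + 0.0831774 = 1.77900.
⟨E⟩ = Σ EᵢPᵢ = 62.2850 meV.
S/k_B = ln Z + ⟨E⟩/kT = ln(1.77900) + 62.2850/120.638 = 0.576051 + 0.516297 = 1.092.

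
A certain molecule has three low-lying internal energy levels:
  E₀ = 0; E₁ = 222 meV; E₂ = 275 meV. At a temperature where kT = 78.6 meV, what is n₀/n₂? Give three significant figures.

33.1

n₀/n₂ = exp[−(E₀−E₂)/kT] = exp(−(-275 meV)/(78.6 meV)) = exp(3.4987) = 33.1.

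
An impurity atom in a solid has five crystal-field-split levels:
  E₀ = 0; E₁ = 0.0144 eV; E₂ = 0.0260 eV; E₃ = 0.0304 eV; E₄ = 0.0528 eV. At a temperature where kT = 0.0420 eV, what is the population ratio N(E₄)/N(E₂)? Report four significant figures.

0.5283

n₄/n₂ = exp[−(E₄−E₂)/kT] = exp(−(0.0268 eV)/(0.0420 eV)) = exp(-0.638095) = 0.5283.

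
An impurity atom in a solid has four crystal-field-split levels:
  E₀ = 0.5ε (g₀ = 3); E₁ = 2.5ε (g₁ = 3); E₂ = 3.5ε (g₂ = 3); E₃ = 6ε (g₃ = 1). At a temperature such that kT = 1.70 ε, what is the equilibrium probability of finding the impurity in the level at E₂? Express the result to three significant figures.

Eᵢ/kT = 0.29412, 1.4706, 2.0588, 3.5294.
Z = Σ gᵢe^(−Eᵢ/kT) = 3·e^(−0.29412) + 3·e^(−1.4706) + 3·e^(−2.0588) + 1·e^(−3.5294) = 2.2356 + 0.68936 + 0.38282 + 0.029323 = 3.3371.
P₂ = g₂ e^(−E₂/kT) / Z = 0.38282/3.3371 = 0.115.

0.115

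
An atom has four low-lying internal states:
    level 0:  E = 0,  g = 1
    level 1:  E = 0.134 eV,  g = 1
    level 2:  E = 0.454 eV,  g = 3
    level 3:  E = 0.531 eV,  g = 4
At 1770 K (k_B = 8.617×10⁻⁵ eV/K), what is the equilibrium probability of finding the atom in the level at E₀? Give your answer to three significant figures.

k_BT = 8.617×10⁻⁵ × 1770 K = 0.15252 eV.
Eᵢ/kT = 0, 0.87857, 2.9767, 3.4815.
Z = Σ gᵢe^(−Eᵢ/kT) = 1·e^(−0) + 1·e^(−0.87857) + 3·e^(−2.9767) + 4·e^(−3.4815) = 1.0000 + 0.41538 + 0.15288 + 0.12304 = 1.6913.
P₀ = g₀ e^(−E₀/kT) / Z = 1.0000/1.6913 = 0.591.

0.591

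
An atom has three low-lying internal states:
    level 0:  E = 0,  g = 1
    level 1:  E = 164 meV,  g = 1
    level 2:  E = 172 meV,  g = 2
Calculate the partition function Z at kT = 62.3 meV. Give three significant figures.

Z = 1.20

Eᵢ/kT = 0, 2.6324, 2.7608.
Z = Σ gᵢe^(−Eᵢ/kT) = 1·e^(−0) + 1·e^(−2.6324) + 2·e^(−2.7608) = 1.0000 + 0.071906 + 0.12648 = 1.1984.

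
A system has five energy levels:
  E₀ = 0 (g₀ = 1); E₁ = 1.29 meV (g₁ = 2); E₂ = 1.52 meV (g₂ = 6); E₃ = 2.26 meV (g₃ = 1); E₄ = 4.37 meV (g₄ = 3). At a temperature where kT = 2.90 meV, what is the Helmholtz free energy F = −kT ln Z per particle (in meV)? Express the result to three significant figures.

Eᵢ/kT = 0, 0.44483, 0.52414, 0.77931, 1.5069.
Z = Σ gᵢe^(−Eᵢ/kT) = 1·e^(−0) + 2·e^(−0.44483) + 6·e^(−0.52414) + 1·e^(−0.77931) + 3·e^(−1.5069) = 1.0000 + 1.2819 + 3.5524 + 0.45872 + 0.66479 = 6.9578.
F = −kT ln Z = −2.90 × ln(6.9578) = −2.90 × 1.9399 = -5.63 meV.

-5.63 meV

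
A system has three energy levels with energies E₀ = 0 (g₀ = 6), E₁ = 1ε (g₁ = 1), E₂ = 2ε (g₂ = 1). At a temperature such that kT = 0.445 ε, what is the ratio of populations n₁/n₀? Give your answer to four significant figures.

n₁/n₀ = (g₁/g₀) exp[−(E₁−E₀)/kT] = (1/6) × exp(−(1ε)/(0.445ε)) = (1/6) × exp(-2.24719) = 0.01762.

0.01762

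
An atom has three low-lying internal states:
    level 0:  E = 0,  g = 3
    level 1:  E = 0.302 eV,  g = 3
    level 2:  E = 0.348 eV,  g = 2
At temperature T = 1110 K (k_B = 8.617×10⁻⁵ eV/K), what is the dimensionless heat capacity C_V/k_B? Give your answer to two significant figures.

k_BT = 8.617×10⁻⁵ × 1110 K = 0.09565 eV.
Eᵢ/kT = 0, 3.157, 3.638.
Z = Σ gᵢe^(−Eᵢ/kT) = 3·e^(−0) + 3·e^(−3.157) + 2·e^(−3.638) = 3.000 + 0.1277 + 0.05261 = 3.180.
⟨E⟩ = 0.01788 eV, ⟨E²⟩ = 0.005666 eV².
C_V/k_B = (⟨E²⟩ − ⟨E⟩²)/(kT)² = (0.005666 − 0.0003197)/0.009149 = 0.58.

0.58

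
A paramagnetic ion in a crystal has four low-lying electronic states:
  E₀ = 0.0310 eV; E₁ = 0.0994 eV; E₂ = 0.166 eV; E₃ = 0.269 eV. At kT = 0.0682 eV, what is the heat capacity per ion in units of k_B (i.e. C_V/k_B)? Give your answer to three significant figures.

Eᵢ/kT = 0.45455, 1.4575, 2.4340, 3.9443.
Z = Σ e^(−Eᵢ/kT) = e^(−0.45455) + e^(−1.4575) + e^(−2.4340) + e^(−3.9443) = 0.63473 + 0.23282 + 0.087685 + 0.019365 = 0.97460.
⟨E⟩ = 0.064215 eV, ⟨E²⟩ = 0.0069032 eV².
C_V/k_B = (⟨E²⟩ − ⟨E⟩²)/(kT)² = (0.0069032 − 0.0041236)/0.0046512 = 0.598.

0.598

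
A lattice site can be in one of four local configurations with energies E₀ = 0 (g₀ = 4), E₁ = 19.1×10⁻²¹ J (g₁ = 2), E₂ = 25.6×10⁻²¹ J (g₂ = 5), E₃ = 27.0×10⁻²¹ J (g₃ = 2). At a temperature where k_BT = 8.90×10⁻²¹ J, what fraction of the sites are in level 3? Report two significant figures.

0.021

Eᵢ/kT = 0, 2.146, 2.876, 3.034.
Z = Σ gᵢe^(−Eᵢ/kT) = 4·e^(−0) + 2·e^(−2.146) + 5·e^(−2.876) + 2·e^(−3.034) = 4.000 + 0.2339 + 0.2818 + 0.09625 = 4.612.
P₃ = g₃ e^(−E₃/kT) / Z = 0.09625/4.612 = 0.021.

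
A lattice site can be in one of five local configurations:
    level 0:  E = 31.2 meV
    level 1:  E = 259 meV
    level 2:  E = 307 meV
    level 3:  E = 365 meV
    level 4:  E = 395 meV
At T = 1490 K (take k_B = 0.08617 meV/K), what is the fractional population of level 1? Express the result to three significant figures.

0.119

k_BT = 0.08617 × 1490 K = 128.39 meV.
Eᵢ/kT = 0.24301, 2.0173, 2.3912, 2.8429, 3.0766.
Z = Σ e^(−Eᵢ/kT) = e^(−0.24301) + e^(−2.0173) + e^(−2.3912) + e^(−2.8429) + e^(−3.0766) = 0.78426 + 0.13301 + 0.091520 + 0.058256 + 0.046116 = 1.1132.
P₁ = e^(−E₁/kT) / Z = 0.13301/1.1132 = 0.119.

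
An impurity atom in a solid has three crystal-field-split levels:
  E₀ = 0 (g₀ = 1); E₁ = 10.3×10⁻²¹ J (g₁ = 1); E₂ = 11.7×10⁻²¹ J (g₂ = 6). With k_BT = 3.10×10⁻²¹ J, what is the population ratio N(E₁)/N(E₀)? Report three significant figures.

0.0361

n₁/n₀ = (g₁/g₀) exp[−(E₁−E₀)/kT] = (1/1) × exp(−(10.3 ×10⁻²¹ J)/(3.10 ×10⁻²¹ J)) = (1/1) × exp(-3.3226) = 0.0361.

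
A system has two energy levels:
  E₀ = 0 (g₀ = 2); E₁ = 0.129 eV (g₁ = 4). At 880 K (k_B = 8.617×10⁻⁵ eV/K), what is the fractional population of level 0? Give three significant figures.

k_BT = 8.617×10⁻⁵ × 880 K = 0.075830 eV.
Eᵢ/kT = 0, 1.7012.
Z = Σ gᵢe^(−Eᵢ/kT) = 2·e^(−0) + 4·e^(−1.7012) = 2.0000 + 0.72986 = 2.7299.
P₀ = g₀ e^(−E₀/kT) / Z = 2.0000/2.7299 = 0.733.

0.733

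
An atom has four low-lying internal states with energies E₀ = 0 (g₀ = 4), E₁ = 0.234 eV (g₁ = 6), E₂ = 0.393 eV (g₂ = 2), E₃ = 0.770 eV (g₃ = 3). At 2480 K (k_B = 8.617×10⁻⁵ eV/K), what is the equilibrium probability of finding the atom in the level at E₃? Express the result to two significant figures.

0.013

k_BT = 8.617×10⁻⁵ × 2480 K = 0.2137 eV.
Eᵢ/kT = 0, 1.095, 1.839, 3.603.
Z = Σ gᵢe^(−Eᵢ/kT) = 4·e^(−0) + 6·e^(−1.095) + 2·e^(−1.839) + 3·e^(−3.603) = 4.000 + 2.007 + 0.3180 + 0.08173 = 6.407.
P₃ = g₃ e^(−E₃/kT) / Z = 0.08173/6.407 = 0.013.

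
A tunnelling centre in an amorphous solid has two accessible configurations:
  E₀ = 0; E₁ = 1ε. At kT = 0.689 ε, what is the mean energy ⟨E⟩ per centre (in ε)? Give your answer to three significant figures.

Eᵢ/kT = 0, 1.4514.
Z = Σ e^(−Eᵢ/kT) = e^(−0) + e^(−1.4514) = 1.0000 + 0.23424 = 1.2342.
⟨E⟩ = Σ Eᵢ e^(−Eᵢ/kT) / Z = (0·1.0000 + 1·0.23424) / 1.2342 = 0.190 ε.

0.190 ε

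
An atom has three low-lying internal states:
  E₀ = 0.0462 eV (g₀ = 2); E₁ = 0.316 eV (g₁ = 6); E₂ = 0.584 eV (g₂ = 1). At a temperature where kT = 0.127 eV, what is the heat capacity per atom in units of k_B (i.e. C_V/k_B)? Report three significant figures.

Eᵢ/kT = 0.36378, 2.4882, 4.5984.
Z = Σ gᵢe^(−Eᵢ/kT) = 2·e^(−0.36378) + 6·e^(−2.4882) + 1·e^(−4.5984) = 1.3901 + 0.49836 + 0.010068 = 1.8985.
⟨E⟩ = 0.11988 eV, ⟨E²⟩ = 0.029584 eV².
C_V/k_B = (⟨E²⟩ − ⟨E⟩²)/(kT)² = (0.029584 − 0.014371)/0.016129 = 0.943.

0.943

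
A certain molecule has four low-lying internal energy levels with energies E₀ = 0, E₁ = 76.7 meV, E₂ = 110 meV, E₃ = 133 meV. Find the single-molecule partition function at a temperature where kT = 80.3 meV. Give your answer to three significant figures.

Z = 1.83

Eᵢ/kT = 0, 0.95517, 1.3699, 1.6563.
Z = Σ e^(−Eᵢ/kT) = e^(−0) + e^(−0.95517) + e^(−1.3699) + e^(−1.6563) = 1.0000 + 0.38475 + 0.25413 + 0.19084 = 1.8297.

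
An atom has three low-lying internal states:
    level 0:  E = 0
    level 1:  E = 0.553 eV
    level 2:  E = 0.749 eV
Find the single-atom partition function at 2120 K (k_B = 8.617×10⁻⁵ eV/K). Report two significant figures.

k_BT = 8.617×10⁻⁵ × 2120 K = 0.1827 eV.
Eᵢ/kT = 0, 3.027, 4.100.
Z = Σ e^(−Eᵢ/kT) = e^(−0) + e^(−3.027) + e^(−4.100) = 1.000 + 0.04846 + 0.01657 = 1.065.

Z = 1.1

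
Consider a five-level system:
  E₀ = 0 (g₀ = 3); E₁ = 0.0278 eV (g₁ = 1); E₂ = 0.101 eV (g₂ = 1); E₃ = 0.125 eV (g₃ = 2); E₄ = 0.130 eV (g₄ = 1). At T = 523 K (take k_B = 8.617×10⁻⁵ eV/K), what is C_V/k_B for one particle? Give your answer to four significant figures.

0.4863

k_BT = 8.617×10⁻⁵ × 523 K = 0.0450669 eV.
Eᵢ/kT = 0, 0.616861, 2.24111, 2.77365, 2.88460.
Z = Σ gᵢe^(−Eᵢ/kT) = 3·e^(−0) + 1·e^(−0.616861) + 1·e^(−2.24111) + 2·e^(−2.77365) + 1·e^(−2.88460) = 3.00000 + 0.539636 + 0.106340 + 0.124867 + 0.0558771 = 3.82672.
⟨E⟩ = 0.0127040 eV, ⟨E²⟩ = 0.00114908 eV².
C_V/k_B = (⟨E²⟩ − ⟨E⟩²)/(kT)² = (0.00114908 − 0.000161392)/0.00203103 = 0.4863.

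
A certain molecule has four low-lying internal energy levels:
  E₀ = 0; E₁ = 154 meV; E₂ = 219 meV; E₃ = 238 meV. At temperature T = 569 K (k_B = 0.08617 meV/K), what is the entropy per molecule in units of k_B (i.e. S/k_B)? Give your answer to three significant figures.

k_BT = 0.08617 × 569 K = 49.031 meV.
Eᵢ/kT = 0, 3.1409, 4.4666, 4.8541.
Z = Σ e^(−Eᵢ/kT) = e^(−0) + e^(−3.1409) + e^(−4.4666) + e^(−4.8541) = 1.0000 + 0.043244 + 0.011486 + 0.0077963 = 1.0625.
⟨E⟩ = Σ EᵢPᵢ = 10.382 meV.
S/k_B = ln Z + ⟨E⟩/kT = ln(1.0625) + 10.382/49.031 = 0.060625 + 0.21174 = 0.272.

0.272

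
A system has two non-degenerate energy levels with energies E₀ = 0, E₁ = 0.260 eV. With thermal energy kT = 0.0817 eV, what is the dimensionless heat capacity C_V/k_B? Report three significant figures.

0.387

Eᵢ/kT = 0, 3.1824.
Z = Σ e^(−Eᵢ/kT) = e^(−0) + e^(−3.1824) = 1.0000 + 0.041486 = 1.0415.
⟨E⟩ = 0.010357 eV, ⟨E²⟩ = 0.0026927 eV².
C_V/k_B = (⟨E²⟩ − ⟨E⟩²)/(kT)² = (0.0026927 − 0.00010727)/0.0066749 = 0.387.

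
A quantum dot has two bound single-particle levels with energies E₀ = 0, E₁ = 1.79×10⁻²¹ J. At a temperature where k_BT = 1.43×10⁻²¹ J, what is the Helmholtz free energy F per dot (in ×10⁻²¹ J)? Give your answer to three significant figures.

Eᵢ/kT = 0, 1.2517.
Z = Σ e^(−Eᵢ/kT) = e^(−0) + e^(−1.2517) = 1.0000 + 0.28602 = 1.2860.
F = −kT ln Z = −1.43 × ln(1.2860) = −1.43 × 0.25154 = -0.360 ×10⁻²¹ J.

-0.360 ×10⁻²¹ J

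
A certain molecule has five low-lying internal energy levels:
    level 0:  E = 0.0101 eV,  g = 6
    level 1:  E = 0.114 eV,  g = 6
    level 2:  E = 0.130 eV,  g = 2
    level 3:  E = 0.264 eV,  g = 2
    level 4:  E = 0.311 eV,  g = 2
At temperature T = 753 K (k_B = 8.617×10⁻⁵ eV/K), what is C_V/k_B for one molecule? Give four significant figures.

0.5535

k_BT = 8.617×10⁻⁵ × 753 K = 0.0648860 eV.
Eᵢ/kT = 0.155658, 1.75693, 2.00351, 4.06867, 4.79302.
Z = Σ gᵢe^(−Eᵢ/kT) = 6·e^(−0.155658) + 6·e^(−1.75693) + 2·e^(−2.00351) + 2·e^(−4.06867) + 2·e^(−4.79302) = 5.13511 + 1.03544 + 0.269722 + 0.0342002 + 0.0165748 = 6.49105.
⟨E⟩ = 0.0337622 eV, ⟨E²⟩ = 0.00347023 eV².
C_V/k_B = (⟨E²⟩ − ⟨E⟩²)/(kT)² = (0.00347023 − 0.00113989)/0.00421019 = 0.5535.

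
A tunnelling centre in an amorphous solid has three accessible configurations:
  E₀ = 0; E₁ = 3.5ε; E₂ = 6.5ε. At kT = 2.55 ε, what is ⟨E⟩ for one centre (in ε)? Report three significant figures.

Eᵢ/kT = 0, 1.3725, 2.5490.
Z = Σ e^(−Eᵢ/kT) = e^(−0) + e^(−1.3725) + e^(−2.5490) = 1.0000 + 0.25347 + 0.078160 = 1.3316.
⟨E⟩ = Σ Eᵢ e^(−Eᵢ/kT) / Z = (0·1.0000 + 3.5·0.25347 + 6.5·0.078160) / 1.3316 = 1.05 ε.

1.05 ε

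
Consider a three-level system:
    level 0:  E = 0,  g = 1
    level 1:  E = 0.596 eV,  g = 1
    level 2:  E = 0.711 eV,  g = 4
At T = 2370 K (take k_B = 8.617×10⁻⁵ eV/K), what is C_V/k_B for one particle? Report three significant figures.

1.41

k_BT = 8.617×10⁻⁵ × 2370 K = 0.20422 eV.
Eᵢ/kT = 0, 2.9184, 3.4815.
Z = Σ gᵢe^(−Eᵢ/kT) = 1·e^(−0) + 1·e^(−2.9184) + 4·e^(−3.4815) = 1.0000 + 0.054020 + 0.12304 = 1.1771.
⟨E⟩ = 0.10167 eV, ⟨E²⟩ = 0.069143 eV².
C_V/k_B = (⟨E²⟩ − ⟨E⟩²)/(kT)² = (0.069143 − 0.010337)/0.041706 = 1.41.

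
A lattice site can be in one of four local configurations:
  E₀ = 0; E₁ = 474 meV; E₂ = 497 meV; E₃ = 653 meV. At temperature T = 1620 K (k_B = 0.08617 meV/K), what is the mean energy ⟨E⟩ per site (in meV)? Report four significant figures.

k_BT = 0.08617 × 1620 K = 139.595 meV.
Eᵢ/kT = 0, 3.39554, 3.56030, 4.67782.
Z = Σ e^(−Eᵢ/kT) = e^(−0) + e^(−3.39554) + e^(−3.56030) + e^(−4.67782) = 1.00000 + 0.0335224 + 0.0284303 + 0.00929926 = 1.07125.
⟨E⟩ = Σ Eᵢ e^(−Eᵢ/kT) / Z = (0·1.00000 + 474·0.0335224 + 497·0.0284303 + 653·0.00929926) / 1.07125 = 33.69 meV.

33.69 meV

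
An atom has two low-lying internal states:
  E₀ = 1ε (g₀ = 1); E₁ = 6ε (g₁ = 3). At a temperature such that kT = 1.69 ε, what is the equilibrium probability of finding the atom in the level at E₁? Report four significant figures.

0.1347

Eᵢ/kT = 0.591716, 3.55030.
Z = Σ gᵢe^(−Eᵢ/kT) = 1·e^(−0.591716) + 3·e^(−3.55030) = 0.553377 + 0.0861481 = 0.639525.
P₁ = g₁ e^(−E₁/kT) / Z = 0.0861481/0.639525 = 0.1347.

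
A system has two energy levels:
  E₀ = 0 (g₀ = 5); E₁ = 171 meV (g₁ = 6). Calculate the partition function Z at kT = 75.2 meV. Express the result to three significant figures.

Z = 5.62

Eᵢ/kT = 0, 2.2739.
Z = Σ gᵢe^(−Eᵢ/kT) = 5·e^(−0) + 6·e^(−2.2739) = 5.0000 + 0.61746 = 5.6175.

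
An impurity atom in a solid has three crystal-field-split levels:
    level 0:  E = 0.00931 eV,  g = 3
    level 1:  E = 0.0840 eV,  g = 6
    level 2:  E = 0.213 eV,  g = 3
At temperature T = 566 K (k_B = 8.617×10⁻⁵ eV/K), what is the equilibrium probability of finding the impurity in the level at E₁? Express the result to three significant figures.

0.299

k_BT = 8.617×10⁻⁵ × 566 K = 0.048772 eV.
Eᵢ/kT = 0.19089, 1.7223, 4.3673.
Z = Σ gᵢe^(−Eᵢ/kT) = 3·e^(−0.19089) + 6·e^(−1.7223) + 3·e^(−4.3673) = 2.4787 + 1.0719 + 0.038056 = 3.5887.
P₁ = g₁ e^(−E₁/kT) / Z = 1.0719/3.5887 = 0.299.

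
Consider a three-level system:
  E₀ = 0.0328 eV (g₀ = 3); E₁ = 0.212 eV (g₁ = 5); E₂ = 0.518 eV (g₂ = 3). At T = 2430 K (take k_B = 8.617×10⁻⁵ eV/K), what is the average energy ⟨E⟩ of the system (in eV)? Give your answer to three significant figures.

0.130 eV

k_BT = 8.617×10⁻⁵ × 2430 K = 0.20939 eV.
Eᵢ/kT = 0.15665, 1.0125, 2.4739.
Z = Σ gᵢe^(−Eᵢ/kT) = 3·e^(−0.15665) + 5·e^(−1.0125) + 3·e^(−2.4739) = 2.5650 + 1.8165 + 0.25277 = 4.6343.
⟨E⟩ = Σ Eᵢ gᵢe^(−Eᵢ/kT) / Z = (0.0328·2.5650 + 0.212·1.8165 + 0.518·0.25277) / 4.6343 = 0.130 eV.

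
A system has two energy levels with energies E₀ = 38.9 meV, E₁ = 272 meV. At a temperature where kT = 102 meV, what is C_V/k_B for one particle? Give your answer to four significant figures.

Eᵢ/kT = 0.381373, 2.66667.
Z = Σ e^(−Eᵢ/kT) = e^(−0.381373) + e^(−2.66667) = 0.682923 + 0.0694832 = 0.752406.
⟨E⟩ = 60.4263 meV, ⟨E²⟩ = 8205.74 meV².
C_V/k_B = (⟨E²⟩ − ⟨E⟩²)/(kT)² = (8205.74 − 3651.34)/10404.0 = 0.4378.

0.4378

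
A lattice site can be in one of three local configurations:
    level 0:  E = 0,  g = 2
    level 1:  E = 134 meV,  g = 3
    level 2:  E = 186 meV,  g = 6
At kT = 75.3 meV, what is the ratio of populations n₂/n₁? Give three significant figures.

1.00

n₂/n₁ = (g₂/g₁) exp[−(E₂−E₁)/kT] = (6/3) × exp(−(52 meV)/(75.3 meV)) = (6/3) × exp(-0.69057) = 1.00.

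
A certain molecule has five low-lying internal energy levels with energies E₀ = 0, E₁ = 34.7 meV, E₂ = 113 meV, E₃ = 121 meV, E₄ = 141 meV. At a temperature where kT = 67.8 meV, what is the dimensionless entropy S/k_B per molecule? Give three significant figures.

1.30

Eᵢ/kT = 0, 0.51180, 1.6667, 1.7847, 2.0796.
Z = Σ e^(−Eᵢ/kT) = e^(−0) + e^(−0.51180) + e^(−1.6667) + e^(−1.7847) + e^(−2.0796) = 1.0000 + 0.59942 + 0.18887 + 0.16785 + 0.12498 = 2.0811.
⟨E⟩ = Σ EᵢPᵢ = 38.477 meV.
S/k_B = ln Z + ⟨E⟩/kT = ln(2.0811) + 38.477/67.8 = 0.73290 + 0.56751 = 1.30.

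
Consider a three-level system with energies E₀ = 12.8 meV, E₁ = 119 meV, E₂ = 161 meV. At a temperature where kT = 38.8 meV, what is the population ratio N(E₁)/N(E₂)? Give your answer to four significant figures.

2.952

n₁/n₂ = exp[−(E₁−E₂)/kT] = exp(−(-42 meV)/(38.8 meV)) = exp(1.08247) = 2.952.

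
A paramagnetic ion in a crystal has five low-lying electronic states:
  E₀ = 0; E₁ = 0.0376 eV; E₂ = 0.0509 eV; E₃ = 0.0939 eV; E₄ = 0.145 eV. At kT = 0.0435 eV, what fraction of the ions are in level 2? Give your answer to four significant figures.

0.1648

Eᵢ/kT = 0, 0.864368, 1.17011, 2.15862, 3.33333.
Z = Σ e^(−Eᵢ/kT) = e^(−0) + e^(−0.864368) + e^(−1.17011) + e^(−2.15862) + e^(−3.33333) = 1.00000 + 0.421318 + 0.310333 + 0.115484 + 0.0356741 = 1.88281.
P₂ = e^(−E₂/kT) / Z = 0.310333/1.88281 = 0.1648.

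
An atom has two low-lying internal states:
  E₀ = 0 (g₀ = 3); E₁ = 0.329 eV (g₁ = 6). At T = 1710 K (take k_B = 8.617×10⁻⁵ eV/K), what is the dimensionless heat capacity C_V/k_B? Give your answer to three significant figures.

k_BT = 8.617×10⁻⁵ × 1710 K = 0.14735 eV.
Eᵢ/kT = 0, 2.2328.
Z = Σ gᵢe^(−Eᵢ/kT) = 3·e^(−0) + 6·e^(−2.2328) = 3.0000 + 0.64337 = 3.6434.
⟨E⟩ = 0.058096 eV, ⟨E²⟩ = 0.019114 eV².
C_V/k_B = (⟨E²⟩ − ⟨E⟩²)/(kT)² = (0.019114 − 0.0033751)/0.021712 = 0.725.

0.725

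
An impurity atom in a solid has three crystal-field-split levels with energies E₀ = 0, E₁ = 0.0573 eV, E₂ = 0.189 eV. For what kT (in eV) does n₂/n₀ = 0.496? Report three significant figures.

0.270 eV

n₂/n₀ = exp[−(E₂−E₀)/kT] = 0.496.
⇒ (E₂−E₀)/kT = ln(1/0.496) = ln(2.0161) = 0.70116.
kT = 0.189 eV / 0.70116 = 0.270 eV.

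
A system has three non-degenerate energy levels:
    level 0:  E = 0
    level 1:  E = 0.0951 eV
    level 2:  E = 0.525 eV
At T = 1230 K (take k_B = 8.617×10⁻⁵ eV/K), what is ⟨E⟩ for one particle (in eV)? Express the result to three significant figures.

k_BT = 8.617×10⁻⁵ × 1230 K = 0.10599 eV.
Eᵢ/kT = 0, 0.89725, 4.9533.
Z = Σ e^(−Eᵢ/kT) = e^(−0) + e^(−0.89725) + e^(−4.9533) = 1.0000 + 0.40769 + 0.0070601 = 1.4148.
⟨E⟩ = Σ Eᵢ e^(−Eᵢ/kT) / Z = (0·1.0000 + 0.0951·0.40769 + 0.525·0.0070601) / 1.4148 = 0.0300 eV.

0.0300 eV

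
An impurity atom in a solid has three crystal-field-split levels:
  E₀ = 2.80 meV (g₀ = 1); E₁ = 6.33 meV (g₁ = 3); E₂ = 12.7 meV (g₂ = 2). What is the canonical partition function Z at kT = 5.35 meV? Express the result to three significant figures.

Z = 1.70

Eᵢ/kT = 0.52336, 1.1832, 2.3738.
Z = Σ gᵢe^(−Eᵢ/kT) = 1·e^(−0.52336) + 3·e^(−1.1832) + 2·e^(−2.3738) = 0.59253 + 0.91889 + 0.18625 = 1.6977.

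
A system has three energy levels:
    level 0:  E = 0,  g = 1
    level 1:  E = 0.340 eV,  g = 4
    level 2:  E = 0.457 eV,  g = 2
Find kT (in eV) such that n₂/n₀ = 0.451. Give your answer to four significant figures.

n₂/n₀ = (g₂/g₀) exp[−(E₂−E₀)/kT] = 0.451.
⇒ (E₂−E₀)/kT = ln((2/1)/0.451) = ln(4.43459) = 1.48944.
kT = 0.457 eV / 1.48944 = 0.3068 eV.

0.3068 eV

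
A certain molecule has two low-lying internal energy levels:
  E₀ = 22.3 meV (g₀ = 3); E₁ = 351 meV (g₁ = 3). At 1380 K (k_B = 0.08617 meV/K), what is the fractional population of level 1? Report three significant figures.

k_BT = 0.08617 × 1380 K = 118.91 meV.
Eᵢ/kT = 0.18754, 2.9518.
Z = Σ gᵢe^(−Eᵢ/kT) = 3·e^(−0.18754) + 3·e^(−2.9518) = 2.4870 + 0.15674 = 2.6437.
P₁ = g₁ e^(−E₁/kT) / Z = 0.15674/2.6437 = 0.0593.

0.0593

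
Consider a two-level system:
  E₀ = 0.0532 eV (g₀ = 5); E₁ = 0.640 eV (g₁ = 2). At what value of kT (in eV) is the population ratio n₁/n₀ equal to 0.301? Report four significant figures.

n₁/n₀ = (g₁/g₀) exp[−(E₁−E₀)/kT] = 0.301.
⇒ (E₁−E₀)/kT = ln((2/5)/0.301) = ln(1.32890) = 0.284352.
kT = 0.5868 eV / 0.284352 = 2.064 eV.

2.064 eV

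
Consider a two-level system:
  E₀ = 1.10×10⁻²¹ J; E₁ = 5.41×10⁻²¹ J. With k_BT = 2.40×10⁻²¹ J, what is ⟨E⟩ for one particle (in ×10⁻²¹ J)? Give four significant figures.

1.714 ×10⁻²¹ J

Eᵢ/kT = 0.458333, 2.25417.
Z = Σ e^(−Eᵢ/kT) = e^(−0.458333) + e^(−2.25417) = 0.632337 + 0.104961 = 0.737298.
⟨E⟩ = Σ Eᵢ e^(−Eᵢ/kT) / Z = (1.10·0.632337 + 5.41·0.104961) / 0.737298 = 1.714 ×10⁻²¹ J.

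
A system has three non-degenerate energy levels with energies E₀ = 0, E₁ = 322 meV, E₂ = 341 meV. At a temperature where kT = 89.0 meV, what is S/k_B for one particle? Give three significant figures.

0.219

Eᵢ/kT = 0, 3.6180, 3.8315.
Z = Σ e^(−Eᵢ/kT) = e^(−0) + e^(−3.6180) + e^(−3.8315) = 1.0000 + 0.026836 + 0.021677 = 1.0485.
⟨E⟩ = Σ EᵢPᵢ = 15.291 meV.
S/k_B = ln Z + ⟨E⟩/kT = ln(1.0485) + 15.291/89.0 = 0.047361 + 0.17181 = 0.219.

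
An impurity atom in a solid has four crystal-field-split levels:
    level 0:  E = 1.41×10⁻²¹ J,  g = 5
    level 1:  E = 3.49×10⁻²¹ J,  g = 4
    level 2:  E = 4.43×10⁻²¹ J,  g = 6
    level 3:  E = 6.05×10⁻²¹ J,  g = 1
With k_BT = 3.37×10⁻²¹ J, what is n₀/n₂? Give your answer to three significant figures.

2.04

n₀/n₂ = (g₀/g₂) exp[−(E₀−E₂)/kT] = (5/6) × exp(−(-3.02 ×10⁻²¹ J)/(3.37 ×10⁻²¹ J)) = (5/6) × exp(0.89614) = 2.04.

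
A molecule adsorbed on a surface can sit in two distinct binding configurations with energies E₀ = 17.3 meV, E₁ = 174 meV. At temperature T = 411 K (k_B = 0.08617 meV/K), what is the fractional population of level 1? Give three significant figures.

k_BT = 0.08617 × 411 K = 35.416 meV.
Eᵢ/kT = 0.48848, 4.9130.
Z = Σ e^(−Eᵢ/kT) = e^(−0.48848) + e^(−4.9130) = 0.61356 + 0.0073504 = 0.62091.
P₁ = e^(−E₁/kT) / Z = 0.0073504/0.62091 = 0.0118.

0.0118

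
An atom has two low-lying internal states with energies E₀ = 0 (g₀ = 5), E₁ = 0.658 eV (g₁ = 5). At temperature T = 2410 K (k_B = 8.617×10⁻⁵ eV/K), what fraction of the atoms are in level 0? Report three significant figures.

k_BT = 8.617×10⁻⁵ × 2410 K = 0.20767 eV.
Eᵢ/kT = 0, 3.1685.
Z = Σ gᵢe^(−Eᵢ/kT) = 5·e^(−0) + 5·e^(−3.1685) = 5.0000 + 0.21033 = 5.2103.
P₀ = g₀ e^(−E₀/kT) / Z = 5.0000/5.2103 = 0.960.

0.960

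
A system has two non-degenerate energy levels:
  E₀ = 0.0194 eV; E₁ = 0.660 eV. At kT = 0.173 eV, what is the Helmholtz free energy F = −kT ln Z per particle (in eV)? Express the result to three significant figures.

Eᵢ/kT = 0.11214, 3.8150.
Z = Σ e^(−Eᵢ/kT) = e^(−0.11214) + e^(−3.8150) = 0.89392 + 0.022038 = 0.91596.
F = −kT ln Z = −0.173 × ln(0.91596) = −0.173 × -0.087783 = 0.0152 eV.

0.0152 eV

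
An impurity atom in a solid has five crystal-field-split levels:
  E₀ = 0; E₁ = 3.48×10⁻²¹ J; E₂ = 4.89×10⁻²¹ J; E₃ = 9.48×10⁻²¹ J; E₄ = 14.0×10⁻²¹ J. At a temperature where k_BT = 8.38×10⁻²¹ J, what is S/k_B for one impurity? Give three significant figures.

1.47

Eᵢ/kT = 0, 0.41527, 0.58353, 1.1313, 1.6706.
Z = Σ e^(−Eᵢ/kT) = e^(−0) + e^(−0.41527) + e^(−0.58353) + e^(−1.1313) + e^(−1.6706) = 1.0000 + 0.66016 + 0.55793 + 0.32261 + 0.18813 = 2.7288.
⟨E⟩ = Σ EᵢPᵢ = 3.9277 ×10⁻²¹ J.
S/k_B = ln Z + ⟨E⟩/kT = ln(2.7288) + 3.9277/8.38 = 1.0039 + 0.46870 = 1.47.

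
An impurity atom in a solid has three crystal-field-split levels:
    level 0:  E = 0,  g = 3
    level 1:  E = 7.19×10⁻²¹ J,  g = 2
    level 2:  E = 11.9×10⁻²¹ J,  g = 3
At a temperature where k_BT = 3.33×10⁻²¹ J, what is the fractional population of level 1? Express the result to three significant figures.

Eᵢ/kT = 0, 2.1592, 3.5736.
Z = Σ gᵢe^(−Eᵢ/kT) = 3·e^(−0) + 2·e^(−2.1592) + 3·e^(−3.5736) = 3.0000 + 0.23083 + 0.084164 = 3.3150.
P₁ = g₁ e^(−E₁/kT) / Z = 0.23083/3.3150 = 0.0696.

0.0696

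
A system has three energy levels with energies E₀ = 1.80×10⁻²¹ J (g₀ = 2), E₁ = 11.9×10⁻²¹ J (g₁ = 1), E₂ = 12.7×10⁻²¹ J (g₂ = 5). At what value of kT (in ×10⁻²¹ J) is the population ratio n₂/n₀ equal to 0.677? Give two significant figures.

8.3 ×10⁻²¹ J

n₂/n₀ = (g₂/g₀) exp[−(E₂−E₀)/kT] = 0.677.
⇒ (E₂−E₀)/kT = ln((5/2)/0.677) = ln(3.693) = 1.306.
kT = 10.90 ×10⁻²¹ J / 1.306 = 8.3 ×10⁻²¹ J.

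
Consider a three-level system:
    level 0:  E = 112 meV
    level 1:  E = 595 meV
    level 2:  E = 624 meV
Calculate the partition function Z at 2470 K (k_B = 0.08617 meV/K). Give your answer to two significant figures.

k_BT = 0.08617 × 2470 K = 212.8 meV.
Eᵢ/kT = 0.5263, 2.796, 2.932.
Z = Σ e^(−Eᵢ/kT) = e^(−0.5263) + e^(−2.796) + e^(−2.932) = 0.5908 + 0.06105 + 0.05329 = 0.7051.

Z = 0.71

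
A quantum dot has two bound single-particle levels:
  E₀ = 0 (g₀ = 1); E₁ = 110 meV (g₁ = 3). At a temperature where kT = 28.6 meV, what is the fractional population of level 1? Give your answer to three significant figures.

Eᵢ/kT = 0, 3.8462.
Z = Σ gᵢe^(−Eᵢ/kT) = 1·e^(−0) + 3·e^(−3.8462) = 1.0000 + 0.064082 = 1.0641.
P₁ = g₁ e^(−E₁/kT) / Z = 0.064082/1.0641 = 0.0602.

0.0602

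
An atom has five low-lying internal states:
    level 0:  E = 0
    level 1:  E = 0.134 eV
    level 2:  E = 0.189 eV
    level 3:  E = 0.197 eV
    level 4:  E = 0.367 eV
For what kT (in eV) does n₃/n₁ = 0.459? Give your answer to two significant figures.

0.081 eV

n₃/n₁ = exp[−(E₃−E₁)/kT] = 0.459.
⇒ (E₃−E₁)/kT = ln(1/0.459) = ln(2.179) = 0.7789.
kT = 0.063 eV / 0.7789 = 0.081 eV.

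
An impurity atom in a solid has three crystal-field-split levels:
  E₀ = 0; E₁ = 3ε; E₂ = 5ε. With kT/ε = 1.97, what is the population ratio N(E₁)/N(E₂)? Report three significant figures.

2.76

n₁/n₂ = exp[−(E₁−E₂)/kT] = exp(−(-2ε)/(1.97ε)) = exp(1.0152) = 2.76.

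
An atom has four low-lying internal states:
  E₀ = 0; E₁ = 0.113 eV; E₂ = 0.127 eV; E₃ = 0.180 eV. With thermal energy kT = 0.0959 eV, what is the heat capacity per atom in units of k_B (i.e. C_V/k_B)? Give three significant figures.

Eᵢ/kT = 0, 1.1783, 1.3243, 1.8770.
Z = Σ e^(−Eᵢ/kT) = e^(−0) + e^(−1.1783) + e^(−1.3243) + e^(−1.8770) = 1.0000 + 0.30780 + 0.26599 + 0.15305 = 1.7268.
⟨E⟩ = 0.055659 eV, ⟨E²⟩ = 0.0076322 eV².
C_V/k_B = (⟨E²⟩ − ⟨E⟩²)/(kT)² = (0.0076322 − 0.0030979)/0.0091968 = 0.493.

0.493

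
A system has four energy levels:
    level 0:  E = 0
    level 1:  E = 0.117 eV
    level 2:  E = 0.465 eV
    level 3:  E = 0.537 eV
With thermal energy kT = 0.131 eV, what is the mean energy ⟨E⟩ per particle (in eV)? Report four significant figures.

0.04823 eV

Eᵢ/kT = 0, 0.893130, 3.54962, 4.09924.
Z = Σ e^(−Eᵢ/kT) = e^(−0) + e^(−0.893130) + e^(−3.54962) + e^(−4.09924) = 1.00000 + 0.409372 + 0.0287356 + 0.0165853 = 1.45469.
⟨E⟩ = Σ Eᵢ e^(−Eᵢ/kT) / Z = (0·1.00000 + 0.117·0.409372 + 0.465·0.0287356 + 0.537·0.0165853) / 1.45469 = 0.04823 eV.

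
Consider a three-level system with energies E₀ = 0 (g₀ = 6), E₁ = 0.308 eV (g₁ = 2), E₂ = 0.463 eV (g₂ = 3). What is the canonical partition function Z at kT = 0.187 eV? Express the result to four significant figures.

Eᵢ/kT = 0, 1.64706, 2.47594.
Z = Σ gᵢe^(−Eᵢ/kT) = 6·e^(−0) + 2·e^(−1.64706) + 3·e^(−2.47594) = 6.00000 + 0.385231 + 0.252252 = 6.63748.

Z = 6.637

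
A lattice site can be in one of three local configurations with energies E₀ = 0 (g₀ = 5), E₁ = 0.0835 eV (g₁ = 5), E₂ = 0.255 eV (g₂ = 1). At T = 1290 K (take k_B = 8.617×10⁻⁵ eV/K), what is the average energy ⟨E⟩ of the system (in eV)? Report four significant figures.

k_BT = 8.617×10⁻⁵ × 1290 K = 0.111159 eV.
Eᵢ/kT = 0, 0.751176, 2.29401.
Z = Σ gᵢe^(−Eᵢ/kT) = 5·e^(−0) + 5·e^(−0.751176) + 1·e^(−2.29401) = 5.00000 + 2.35906 + 0.100861 = 7.45992.
⟨E⟩ = Σ Eᵢ gᵢe^(−Eᵢ/kT) / Z = (0·5.00000 + 0.0835·2.35906 + 0.255·0.100861) / 7.45992 = 0.02985 eV.

0.02985 eV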